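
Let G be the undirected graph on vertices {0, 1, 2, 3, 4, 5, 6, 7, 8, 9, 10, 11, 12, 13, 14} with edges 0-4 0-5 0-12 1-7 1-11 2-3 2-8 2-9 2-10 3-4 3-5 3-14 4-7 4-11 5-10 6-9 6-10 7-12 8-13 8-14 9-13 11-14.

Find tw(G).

A width-3 tree decomposition is:
Bags: B1 = {0, 1, 7, 12}  B2 = {0, 1, 4, 7}  B3 = {0, 1, 4, 11}  B4 = {0, 4, 5, 11}  B5 = {3, 4, 5, 11}  B6 = {3, 5, 11, 14}  B7 = {3, 5, 10, 14}  B8 = {2, 3, 10, 14}  B9 = {2, 8, 10, 14}  B10 = {2, 6, 8, 10}  B11 = {2, 6, 8, 9}  B12 = {6, 8, 9, 13}
Tree: B1–B2, B2–B3, B3–B4, B4–B5, B5–B6, B6–B7, B7–B8, B8–B9, B9–B10, B10–B11, B11–B12
Every bag has size at most 4, so the width is 4 − 1 = 3 and tw(G) ≤ 3. For the lower bound: the 4 vertex sets {1,7,12}, {0}, {4}, {3,5,11,14} are disjoint, each induces a connected subgraph, and every pair is joined by at least one edge of G. Contracting each set to a single vertex therefore yields K_{4} as a minor, and since treewidth is minor-monotone, tw(G) ≥ tw(K_{4}) = 3. The upper and lower bounds meet at 3, so that is the treewidth.

3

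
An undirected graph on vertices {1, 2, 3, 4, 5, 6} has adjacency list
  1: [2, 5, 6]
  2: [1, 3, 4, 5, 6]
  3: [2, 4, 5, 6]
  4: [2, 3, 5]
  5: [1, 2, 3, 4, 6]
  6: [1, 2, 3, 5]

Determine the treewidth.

A width-3 tree decomposition is:
Bags: B1 = {2, 3, 4, 5}  B2 = {2, 3, 5, 6}  B3 = {1, 2, 5, 6}
Tree: B1–B2, B2–B3
Each bag holds 4 vertices, so the decomposition has width 3, which upper-bounds the treewidth. Conversely, {1, 2, 5, 6} is a clique of size 4, and the vertices of any clique must share a bag in every tree decomposition; so some bag has ≥ 4 vertices and tw(G) ≥ 3. Combining the bounds, tw(G) = 3.

3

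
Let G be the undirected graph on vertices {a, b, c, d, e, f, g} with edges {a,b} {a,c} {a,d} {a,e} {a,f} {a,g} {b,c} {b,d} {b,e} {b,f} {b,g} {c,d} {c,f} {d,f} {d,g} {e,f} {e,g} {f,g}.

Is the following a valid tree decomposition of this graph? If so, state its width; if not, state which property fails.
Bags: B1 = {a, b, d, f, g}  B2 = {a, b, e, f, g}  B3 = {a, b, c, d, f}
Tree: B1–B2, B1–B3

Yes; width 4.

Checking the three conditions: (i) the bags cover all of {a, b, c, d, e, f, g}; (ii) for each edge, some bag contains both endpoints; (iii) the bags containing any fixed vertex form a subtree. All hold, so the decomposition is valid with width 5 − 1 = 4.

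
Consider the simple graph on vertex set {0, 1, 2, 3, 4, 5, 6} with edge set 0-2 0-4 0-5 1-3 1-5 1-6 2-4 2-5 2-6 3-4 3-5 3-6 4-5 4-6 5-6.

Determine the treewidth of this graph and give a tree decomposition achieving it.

Treewidth 3.
One optimal decomposition is:
Bags: B1 = {0, 2, 4, 5}  B2 = {2, 4, 5, 6}  B3 = {3, 4, 5, 6}  B4 = {1, 3, 5, 6}
Tree: B1–B2, B2–B3, B3–B4

Each bag holds 4 vertices, so the decomposition has width 3, which upper-bounds the treewidth. On the other hand G contains the 4-clique {1, 3, 5, 6}. A clique must lie in a single bag of any decomposition, so no decomposition can have width below 3. Therefore the treewidth is 3.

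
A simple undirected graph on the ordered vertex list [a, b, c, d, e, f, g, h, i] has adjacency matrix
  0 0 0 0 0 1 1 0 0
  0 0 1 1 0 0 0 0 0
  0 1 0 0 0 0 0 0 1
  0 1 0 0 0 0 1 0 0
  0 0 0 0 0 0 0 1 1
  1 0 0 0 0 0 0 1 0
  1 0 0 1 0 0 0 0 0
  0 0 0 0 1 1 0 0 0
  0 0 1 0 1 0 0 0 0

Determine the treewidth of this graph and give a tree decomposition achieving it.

Each bag holds 3 vertices, so the decomposition has width 2, which upper-bounds the treewidth. Since a–g–d–b–c–i–e–h–f–a is a cycle in G, G is not acyclic. Forests are exactly the graphs of treewidth ≤ 1, so tw(G) ≥ 2. Therefore the treewidth is 2.

Treewidth 2.
Bags: B1 = {a, d, g}  B2 = {a, b, d}  B3 = {a, b, c}  B4 = {a, c, i}  B5 = {a, e, i}  B6 = {a, e, h}  B7 = {a, f, h}
Tree: B1–B2, B2–B3, B3–B4, B4–B5, B5–B6, B6–B7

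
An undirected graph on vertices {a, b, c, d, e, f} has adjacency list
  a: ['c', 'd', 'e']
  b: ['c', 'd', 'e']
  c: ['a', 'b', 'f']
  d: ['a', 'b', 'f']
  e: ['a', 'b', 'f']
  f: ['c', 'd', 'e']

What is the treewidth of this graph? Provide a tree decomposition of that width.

The largest bag has 4 vertices, giving width 3; this decomposition certifies tw(G) ≤ 3. For the lower bound: the 4 vertex sets {a,c}, {b,d}, {f}, {e} are disjoint, each induces a connected subgraph, and every pair is joined by at least one edge of G. Contracting each set to a single vertex therefore yields K_{4} as a minor, and since treewidth is minor-monotone, tw(G) ≥ tw(K_{4}) = 3. Hence tw(G) = 3 exactly.

Treewidth 3.
Bags: B1 = {a, b, c, f}  B2 = {a, b, d, f}  B3 = {a, b, e, f}
Tree: B1–B2, B2–B3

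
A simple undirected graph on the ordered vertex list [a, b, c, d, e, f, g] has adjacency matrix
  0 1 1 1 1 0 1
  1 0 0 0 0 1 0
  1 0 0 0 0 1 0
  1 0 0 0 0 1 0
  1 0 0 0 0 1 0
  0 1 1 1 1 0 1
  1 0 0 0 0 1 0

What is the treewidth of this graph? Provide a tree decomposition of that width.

Treewidth 2.
One such decomposition:
Bags: B1 = {a, d, f}  B2 = {a, b, f}  B3 = {a, e, f}  B4 = {a, f, g}  B5 = {a, c, f}
Tree: B1–B2, B2–B3, B3–B4, B4–B5

Each bag holds 3 vertices, so the decomposition has width 2, which upper-bounds the treewidth. The edges f–d–a–b–f form a cycle, so G is not a tree and its treewidth is at least 2. Hence tw(G) = 2 exactly.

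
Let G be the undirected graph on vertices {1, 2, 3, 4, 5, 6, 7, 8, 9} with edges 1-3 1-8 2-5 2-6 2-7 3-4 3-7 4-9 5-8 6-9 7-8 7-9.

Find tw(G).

A width-3 tree decomposition is:
Bags: B1 = {1, 3, 5, 8}  B2 = {3, 5, 7, 8}  B3 = {2, 3, 5, 7}  B4 = {2, 3, 4, 7}  B5 = {2, 4, 7, 9}  B6 = {2, 4, 6, 9}
Tree: B1–B2, B2–B3, B3–B4, B4–B5, B5–B6
The largest bag has 4 vertices, giving width 3; this decomposition certifies tw(G) ≤ 3. For the lower bound: the 4 vertex sets {1,5,8}, {3}, {7}, {2,4,6,9} are disjoint, each induces a connected subgraph, and every pair is joined by at least one edge of G. Contracting each set to a single vertex therefore yields K_{4} as a minor, and since treewidth is minor-monotone, tw(G) ≥ tw(K_{4}) = 3. Hence tw(G) = 3 exactly.

3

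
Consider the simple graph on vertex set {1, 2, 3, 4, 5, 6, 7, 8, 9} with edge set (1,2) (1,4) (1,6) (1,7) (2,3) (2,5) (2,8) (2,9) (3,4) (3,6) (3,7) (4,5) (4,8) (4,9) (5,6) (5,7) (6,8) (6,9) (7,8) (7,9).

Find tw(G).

A width-4 tree decomposition is:
Bags: B1 = {2, 4, 5, 6, 7}  B2 = {1, 2, 4, 6, 7}  B3 = {2, 4, 6, 7, 8}  B4 = {2, 3, 4, 6, 7}  B5 = {2, 4, 6, 7, 9}
Tree: B1–B2, B2–B3, B3–B4, B4–B5
Every bag has size at most 5, so the width is 5 − 1 = 4 and tw(G) ≤ 4. For the lower bound: the 5 vertex sets {5,6}, {1,2}, {7,8}, {4}, {3} are disjoint, each induces a connected subgraph, and every pair is joined by at least one edge of G. Contracting each set to a single vertex therefore yields K_{5} as a minor, and since treewidth is minor-monotone, tw(G) ≥ tw(K_{5}) = 4. Combining the bounds, tw(G) = 4.

4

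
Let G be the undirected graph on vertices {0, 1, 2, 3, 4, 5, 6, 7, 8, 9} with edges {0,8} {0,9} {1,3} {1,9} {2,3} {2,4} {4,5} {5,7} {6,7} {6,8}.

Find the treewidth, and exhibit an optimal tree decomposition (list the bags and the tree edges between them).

Treewidth 2.
One optimal decomposition is:
Bags: B1 = {0, 1, 9}  B2 = {0, 1, 3}  B3 = {0, 2, 3}  B4 = {0, 2, 4}  B5 = {0, 4, 5}  B6 = {0, 5, 7}  B7 = {0, 6, 7}  B8 = {0, 6, 8}
Tree: B1–B2, B2–B3, B3–B4, B4–B5, B5–B6, B6–B7, B7–B8

Every bag has size at most 3, so the width is 3 − 1 = 2 and tw(G) ≤ 2. For the lower bound, G contains the cycle 0–9–1–3–2–4–5–7–6–8–0, so G is not a forest; only forests have treewidth ≤ 1, hence tw(G) ≥ 2. The upper and lower bounds meet at 2, so that is the treewidth.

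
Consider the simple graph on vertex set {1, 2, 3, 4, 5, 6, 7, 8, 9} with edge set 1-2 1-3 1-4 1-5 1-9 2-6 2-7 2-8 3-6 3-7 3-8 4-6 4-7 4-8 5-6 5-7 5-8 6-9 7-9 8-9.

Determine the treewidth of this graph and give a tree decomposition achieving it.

Treewidth 4.
One optimal decomposition is:
Bags: B1 = {1, 5, 6, 7, 8}  B2 = {1, 4, 6, 7, 8}  B3 = {1, 3, 6, 7, 8}  B4 = {1, 6, 7, 8, 9}  B5 = {1, 2, 6, 7, 8}
Tree: B1–B2, B2–B3, B3–B4, B4–B5

Each bag holds 5 vertices, so the decomposition has width 4, which upper-bounds the treewidth. For the lower bound: the 5 vertex sets {5,7}, {1,4}, {3,8}, {6}, {9} are disjoint, each induces a connected subgraph, and every pair is joined by at least one edge of G. Contracting each set to a single vertex therefore yields K_{5} as a minor, and since treewidth is minor-monotone, tw(G) ≥ tw(K_{5}) = 4. Combining the bounds, tw(G) = 4.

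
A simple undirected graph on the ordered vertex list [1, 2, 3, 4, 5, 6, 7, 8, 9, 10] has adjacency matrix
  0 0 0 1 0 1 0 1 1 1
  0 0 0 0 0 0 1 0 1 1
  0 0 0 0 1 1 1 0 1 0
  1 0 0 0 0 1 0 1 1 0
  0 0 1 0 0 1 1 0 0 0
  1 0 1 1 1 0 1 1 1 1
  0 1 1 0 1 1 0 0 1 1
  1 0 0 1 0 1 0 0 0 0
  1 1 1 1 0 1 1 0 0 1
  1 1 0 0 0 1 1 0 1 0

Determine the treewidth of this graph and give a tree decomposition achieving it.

The largest bag has 4 vertices, giving width 3; this decomposition certifies tw(G) ≤ 3. On the other hand G contains the 4-clique {2, 7, 9, 10}. A clique must lie in a single bag of any decomposition, so no decomposition can have width below 3. Therefore the treewidth is 3.

Treewidth 3.
Bags: B1 = {2, 7, 9, 10}  B2 = {6, 7, 9, 10}  B3 = {3, 6, 7, 9}  B4 = {3, 5, 6, 7}  B5 = {1, 6, 9, 10}  B6 = {1, 4, 6, 9}  B7 = {1, 4, 6, 8}
Tree: B1–B2, B2–B3, B3–B4, B2–B5, B5–B6, B6–B7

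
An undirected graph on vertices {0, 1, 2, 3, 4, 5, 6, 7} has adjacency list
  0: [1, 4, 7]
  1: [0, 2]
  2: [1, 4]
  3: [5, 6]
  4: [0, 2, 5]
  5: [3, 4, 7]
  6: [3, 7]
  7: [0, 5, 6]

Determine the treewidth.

A width-2 tree decomposition is:
Bags: B1 = {0, 1, 2}  B2 = {0, 2, 4}  B3 = {0, 4, 7}  B4 = {4, 5, 7}  B5 = {5, 6, 7}  B6 = {3, 5, 6}
Tree: B1–B2, B2–B3, B3–B4, B4–B5, B5–B6
Every bag has size at most 3, so the width is 3 − 1 = 2 and tw(G) ≤ 2. Since 1–2–4–0–1 is a cycle in G, G is not acyclic. Forests are exactly the graphs of treewidth ≤ 1, so tw(G) ≥ 2. Combining the bounds, tw(G) = 2.

2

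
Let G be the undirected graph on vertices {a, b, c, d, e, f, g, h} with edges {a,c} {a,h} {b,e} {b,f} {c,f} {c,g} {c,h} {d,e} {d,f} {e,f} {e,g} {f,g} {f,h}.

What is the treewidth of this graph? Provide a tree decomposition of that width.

Treewidth 2.
One optimal decomposition is:
Bags: B1 = {c, f, g}  B2 = {e, f, g}  B3 = {b, e, f}  B4 = {c, f, h}  B5 = {a, c, h}  B6 = {d, e, f}
Tree: B1–B2, B2–B3, B1–B4, B4–B5, B2–B6

Every bag has size at most 3, so the width is 3 − 1 = 2 and tw(G) ≤ 2. Conversely, {a, c, h} is a clique of size 3, and the vertices of any clique must share a bag in every tree decomposition; so some bag has ≥ 3 vertices and tw(G) ≥ 2. Combining the bounds, tw(G) = 2.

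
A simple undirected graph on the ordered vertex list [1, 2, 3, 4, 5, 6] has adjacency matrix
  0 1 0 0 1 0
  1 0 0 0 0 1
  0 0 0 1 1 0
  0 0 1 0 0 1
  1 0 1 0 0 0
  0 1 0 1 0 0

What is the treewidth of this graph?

2

A width-2 tree decomposition is:
Bags: B1 = {1, 3, 5}  B2 = {1, 3, 4}  B3 = {1, 4, 6}  B4 = {1, 2, 6}
Tree: B1–B2, B2–B3, B3–B4
The largest bag has 3 vertices, giving width 2; this decomposition certifies tw(G) ≤ 2. Since 1–5–3–4–6–2–1 is a cycle in G, G is not acyclic. Forests are exactly the graphs of treewidth ≤ 1, so tw(G) ≥ 2. Therefore the treewidth is 2.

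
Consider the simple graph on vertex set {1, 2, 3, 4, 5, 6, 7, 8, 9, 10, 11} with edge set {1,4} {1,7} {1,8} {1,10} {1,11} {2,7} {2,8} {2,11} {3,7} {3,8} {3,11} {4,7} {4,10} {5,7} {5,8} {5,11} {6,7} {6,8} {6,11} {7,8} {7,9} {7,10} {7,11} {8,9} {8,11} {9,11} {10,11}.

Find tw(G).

A width-3 tree decomposition is:
Bags: B1 = {3, 7, 8, 11}  B2 = {1, 7, 8, 11}  B3 = {1, 7, 10, 11}  B4 = {6, 7, 8, 11}  B5 = {7, 8, 9, 11}  B6 = {1, 4, 7, 10}  B7 = {5, 7, 8, 11}  B8 = {2, 7, 8, 11}
Tree: B1–B2, B2–B3, B2–B4, B1–B5, B3–B6, B5–B7, B7–B8
The largest bag has 4 vertices, giving width 3; this decomposition certifies tw(G) ≤ 3. For the lower bound, the 4 vertices {1, 7, 8, 11} are pairwise adjacent, and any tree decomposition puts a clique entirely inside one bag — forcing width ≥ 3. Combining the bounds, tw(G) = 3.

3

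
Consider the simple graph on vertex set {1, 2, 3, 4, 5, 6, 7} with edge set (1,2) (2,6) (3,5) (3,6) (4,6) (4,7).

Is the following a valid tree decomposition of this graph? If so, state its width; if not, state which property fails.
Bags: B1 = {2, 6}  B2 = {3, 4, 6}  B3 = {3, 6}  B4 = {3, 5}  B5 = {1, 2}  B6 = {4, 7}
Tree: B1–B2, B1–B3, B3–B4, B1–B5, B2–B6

No — bags containing vertex 3 are not connected in the tree.

A tree decomposition must satisfy three properties: every vertex lies in some bag; for every edge, both endpoints lie together in some bag; and for every vertex, the bags containing it form a connected subtree. Here bags containing vertex 3 are not connected in the tree, so the decomposition is invalid.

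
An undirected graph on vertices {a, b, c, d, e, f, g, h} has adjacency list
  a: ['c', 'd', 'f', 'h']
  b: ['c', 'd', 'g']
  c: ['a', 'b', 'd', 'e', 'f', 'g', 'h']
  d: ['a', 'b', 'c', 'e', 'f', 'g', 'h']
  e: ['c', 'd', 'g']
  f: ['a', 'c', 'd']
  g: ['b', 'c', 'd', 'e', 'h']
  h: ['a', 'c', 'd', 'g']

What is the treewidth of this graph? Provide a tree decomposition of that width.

Treewidth 3.
One optimal decomposition is:
Bags: B1 = {c, d, e, g}  B2 = {c, d, g, h}  B3 = {a, c, d, h}  B4 = {a, c, d, f}  B5 = {b, c, d, g}
Tree: B1–B2, B2–B3, B3–B4, B1–B5

Each bag holds 4 vertices, so the decomposition has width 3, which upper-bounds the treewidth. On the other hand G contains the 4-clique {c, d, e, g}. A clique must lie in a single bag of any decomposition, so no decomposition can have width below 3. Combining the bounds, tw(G) = 3.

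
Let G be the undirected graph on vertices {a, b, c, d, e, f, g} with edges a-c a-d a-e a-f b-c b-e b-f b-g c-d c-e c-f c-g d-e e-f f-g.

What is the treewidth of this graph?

3

A width-3 tree decomposition is:
Bags: B1 = {b, c, e, f}  B2 = {b, c, f, g}  B3 = {a, c, e, f}  B4 = {a, c, d, e}
Tree: B1–B2, B1–B3, B3–B4
Every bag has size at most 4, so the width is 4 − 1 = 3 and tw(G) ≤ 3. Conversely, {a, c, d, e} is a clique of size 4, and the vertices of any clique must share a bag in every tree decomposition; so some bag has ≥ 4 vertices and tw(G) ≥ 3. Combining the bounds, tw(G) = 3.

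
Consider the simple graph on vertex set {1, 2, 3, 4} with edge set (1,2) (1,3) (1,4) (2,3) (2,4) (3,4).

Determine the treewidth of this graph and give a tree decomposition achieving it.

Treewidth 3.
One such decomposition:
Bags: B1 = {1, 2, 3, 4}
Tree: (single bag)

With just one bag of size 4, the width is 4 − 1 = 3, so tw(G) ≤ 3. Conversely, {1, 2, 3, 4} is a clique of size 4, and the vertices of any clique must share a bag in every tree decomposition; so some bag has ≥ 4 vertices and tw(G) ≥ 3. Therefore the treewidth is 3.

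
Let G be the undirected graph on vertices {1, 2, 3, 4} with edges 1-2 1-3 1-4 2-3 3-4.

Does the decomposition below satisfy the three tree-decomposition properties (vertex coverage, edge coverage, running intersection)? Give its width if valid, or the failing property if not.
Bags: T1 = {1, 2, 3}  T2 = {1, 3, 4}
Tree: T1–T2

Vertex coverage: the bags together contain {1, 2, 3, 4}, the full vertex set. Edge coverage: each edge of G has both endpoints in at least one bag. Running intersection: for every vertex, the bags containing it form a connected subtree. All three properties hold, so this is a valid tree decomposition of width max|bag| − 1 = 2, and hence tw(G) ≤ 2.

Yes; width 2.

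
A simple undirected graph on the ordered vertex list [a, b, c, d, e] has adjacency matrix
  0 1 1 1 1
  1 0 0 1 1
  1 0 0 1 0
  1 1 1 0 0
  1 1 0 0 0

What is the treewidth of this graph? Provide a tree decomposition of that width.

Treewidth 2.
One such decomposition:
Bags: B1 = {a, b, e}  B2 = {a, b, d}  B3 = {a, c, d}
Tree: B1–B2, B2–B3

Every bag has size at most 3, so the width is 3 − 1 = 2 and tw(G) ≤ 2. For the lower bound, the 3 vertices {a, c, d} are pairwise adjacent, and any tree decomposition puts a clique entirely inside one bag — forcing width ≥ 2. The upper and lower bounds meet at 2, so that is the treewidth.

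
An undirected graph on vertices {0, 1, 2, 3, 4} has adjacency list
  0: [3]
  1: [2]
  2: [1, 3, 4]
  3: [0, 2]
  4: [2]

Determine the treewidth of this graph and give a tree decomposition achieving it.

The largest bag has 2 vertices, giving width 1; this decomposition certifies tw(G) ≤ 1. G has an edge, so its treewidth is at least 1. Combining the bounds, tw(G) = 1.

Treewidth 1.
Bags: B1 = {0, 3}  B2 = {2, 3}  B3 = {2, 4}  B4 = {1, 2}
Tree: B1–B2, B2–B3, B2–B4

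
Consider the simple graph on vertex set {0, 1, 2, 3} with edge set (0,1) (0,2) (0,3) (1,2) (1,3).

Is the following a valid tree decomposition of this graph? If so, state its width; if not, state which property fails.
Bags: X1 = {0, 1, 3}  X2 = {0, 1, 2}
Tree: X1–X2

Every vertex of G appears in some bag (union = {0, 1, 2, 3}); every edge is covered by a bag; and for each vertex v the set of bags containing v is connected in the bag tree. The decomposition is therefore valid. The largest bag has 3 vertices, so the width is 2.

Yes; width 2.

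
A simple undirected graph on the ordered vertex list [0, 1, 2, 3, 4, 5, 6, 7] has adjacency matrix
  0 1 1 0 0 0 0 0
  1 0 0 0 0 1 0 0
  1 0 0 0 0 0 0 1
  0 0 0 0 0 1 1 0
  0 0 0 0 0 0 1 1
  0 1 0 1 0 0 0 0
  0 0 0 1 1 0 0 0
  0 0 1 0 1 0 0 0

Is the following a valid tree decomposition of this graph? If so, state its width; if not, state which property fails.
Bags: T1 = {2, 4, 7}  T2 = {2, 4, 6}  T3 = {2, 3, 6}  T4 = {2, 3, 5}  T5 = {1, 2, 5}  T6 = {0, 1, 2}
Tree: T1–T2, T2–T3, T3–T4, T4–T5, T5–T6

Yes; width 2.

Checking the three conditions: (i) the bags cover all of {0, 1, 2, 3, 4, 5, 6, 7}; (ii) for each edge, some bag contains both endpoints; (iii) the bags containing any fixed vertex form a subtree. All hold, so the decomposition is valid with width 3 − 1 = 2.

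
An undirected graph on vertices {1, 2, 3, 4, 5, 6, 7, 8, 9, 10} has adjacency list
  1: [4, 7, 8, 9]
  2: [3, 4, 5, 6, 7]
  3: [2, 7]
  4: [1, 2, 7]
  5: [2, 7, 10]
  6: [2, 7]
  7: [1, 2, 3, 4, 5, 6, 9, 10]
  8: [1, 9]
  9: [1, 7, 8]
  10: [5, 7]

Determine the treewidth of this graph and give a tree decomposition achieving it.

Every bag has size at most 3, so the width is 3 − 1 = 2 and tw(G) ≤ 2. Conversely, {1, 8, 9} is a clique of size 3, and the vertices of any clique must share a bag in every tree decomposition; so some bag has ≥ 3 vertices and tw(G) ≥ 2. Hence tw(G) = 2 exactly.

Treewidth 2.
Bags: B1 = {1, 7, 9}  B2 = {1, 4, 7}  B3 = {2, 4, 7}  B4 = {1, 8, 9}  B5 = {2, 5, 7}  B6 = {2, 6, 7}  B7 = {2, 3, 7}  B8 = {5, 7, 10}
Tree: B1–B2, B2–B3, B1–B4, B3–B5, B3–B6, B5–B7, B5–B8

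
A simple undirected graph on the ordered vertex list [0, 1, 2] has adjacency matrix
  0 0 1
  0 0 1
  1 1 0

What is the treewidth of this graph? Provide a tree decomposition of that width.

Treewidth 1.
Bags: B1 = {0, 2}  B2 = {1, 2}
Tree: B1–B2

Each bag holds 2 vertices, so the decomposition has width 1, which upper-bounds the treewidth. Any graph with an edge has treewidth ≥ 1, and G has the edge 2–0. Therefore the treewidth is 1.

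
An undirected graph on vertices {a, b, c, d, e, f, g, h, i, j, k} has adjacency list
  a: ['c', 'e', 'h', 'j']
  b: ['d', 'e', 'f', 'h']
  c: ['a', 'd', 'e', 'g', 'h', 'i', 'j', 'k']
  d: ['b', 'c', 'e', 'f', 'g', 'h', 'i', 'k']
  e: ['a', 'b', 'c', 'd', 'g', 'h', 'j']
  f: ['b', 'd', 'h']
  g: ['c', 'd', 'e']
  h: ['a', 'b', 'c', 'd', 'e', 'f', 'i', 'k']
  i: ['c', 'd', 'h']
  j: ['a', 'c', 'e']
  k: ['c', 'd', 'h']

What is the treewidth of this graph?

3

A width-3 tree decomposition is:
Bags: B1 = {a, c, e, j}  B2 = {a, c, e, h}  B3 = {c, d, e, h}  B4 = {c, d, h, i}  B5 = {c, d, h, k}  B6 = {b, d, e, h}  B7 = {c, d, e, g}  B8 = {b, d, f, h}
Tree: B1–B2, B2–B3, B3–B4, B4–B5, B3–B6, B3–B7, B6–B8
The largest bag has 4 vertices, giving width 3; this decomposition certifies tw(G) ≤ 3. For the lower bound, the 4 vertices {c, d, e, g} are pairwise adjacent, and any tree decomposition puts a clique entirely inside one bag — forcing width ≥ 3. The upper and lower bounds meet at 3, so that is the treewidth.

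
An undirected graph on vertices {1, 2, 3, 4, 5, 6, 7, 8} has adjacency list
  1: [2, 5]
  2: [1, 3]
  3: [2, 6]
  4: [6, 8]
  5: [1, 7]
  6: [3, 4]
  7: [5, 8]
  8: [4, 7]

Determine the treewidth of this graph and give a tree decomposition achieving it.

The largest bag has 3 vertices, giving width 2; this decomposition certifies tw(G) ≤ 2. For the lower bound, G contains the cycle 6–3–2–1–5–7–8–4–6, so G is not a forest; only forests have treewidth ≤ 1, hence tw(G) ≥ 2. Therefore the treewidth is 2.

Treewidth 2.
One optimal decomposition is:
Bags: B1 = {2, 3, 6}  B2 = {1, 2, 6}  B3 = {1, 5, 6}  B4 = {5, 6, 7}  B5 = {6, 7, 8}  B6 = {4, 6, 8}
Tree: B1–B2, B2–B3, B3–B4, B4–B5, B5–B6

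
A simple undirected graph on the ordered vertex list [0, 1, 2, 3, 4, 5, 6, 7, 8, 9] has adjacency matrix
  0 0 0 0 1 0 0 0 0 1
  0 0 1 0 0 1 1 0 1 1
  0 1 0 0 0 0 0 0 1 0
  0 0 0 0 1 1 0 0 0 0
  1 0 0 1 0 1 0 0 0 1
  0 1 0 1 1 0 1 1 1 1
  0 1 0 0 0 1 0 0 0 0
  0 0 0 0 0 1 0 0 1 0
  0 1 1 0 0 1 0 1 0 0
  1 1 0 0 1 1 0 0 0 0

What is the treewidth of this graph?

A width-2 tree decomposition is:
Bags: B1 = {1, 5, 8}  B2 = {1, 5, 9}  B3 = {4, 5, 9}  B4 = {5, 7, 8}  B5 = {0, 4, 9}  B6 = {1, 2, 8}  B7 = {1, 5, 6}  B8 = {3, 4, 5}
Tree: B1–B2, B2–B3, B1–B4, B3–B5, B1–B6, B2–B7, B3–B8
Each bag holds 3 vertices, so the decomposition has width 2, which upper-bounds the treewidth. For the lower bound, the 3 vertices {0, 4, 9} are pairwise adjacent, and any tree decomposition puts a clique entirely inside one bag — forcing width ≥ 2. Hence tw(G) = 2 exactly.

2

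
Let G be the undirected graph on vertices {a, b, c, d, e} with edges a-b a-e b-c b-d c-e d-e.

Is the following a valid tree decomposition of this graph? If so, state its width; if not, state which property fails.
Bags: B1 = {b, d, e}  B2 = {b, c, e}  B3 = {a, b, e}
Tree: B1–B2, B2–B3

Yes; width 2.

Every vertex of G appears in some bag (union = {a, b, c, d, e}); every edge is covered by a bag; and for each vertex v the set of bags containing v is connected in the bag tree. The decomposition is therefore valid. The largest bag has 3 vertices, so the width is 2.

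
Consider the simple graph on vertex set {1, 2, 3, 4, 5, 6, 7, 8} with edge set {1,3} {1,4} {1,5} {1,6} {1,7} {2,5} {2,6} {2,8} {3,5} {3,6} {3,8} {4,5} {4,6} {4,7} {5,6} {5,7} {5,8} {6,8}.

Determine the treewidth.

A width-3 tree decomposition is:
Bags: B1 = {1, 4, 5, 7}  B2 = {1, 4, 5, 6}  B3 = {1, 3, 5, 6}  B4 = {3, 5, 6, 8}  B5 = {2, 5, 6, 8}
Tree: B1–B2, B2–B3, B3–B4, B4–B5
The largest bag has 4 vertices, giving width 3; this decomposition certifies tw(G) ≤ 3. For the lower bound, the 4 vertices {2, 5, 6, 8} are pairwise adjacent, and any tree decomposition puts a clique entirely inside one bag — forcing width ≥ 3. The upper and lower bounds meet at 3, so that is the treewidth.

3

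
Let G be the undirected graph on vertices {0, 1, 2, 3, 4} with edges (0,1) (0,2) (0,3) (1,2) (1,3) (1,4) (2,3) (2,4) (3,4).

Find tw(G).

3

A width-3 tree decomposition is:
Bags: B1 = {1, 2, 3, 4}  B2 = {0, 1, 2, 3}
Tree: B1–B2
The largest bag has 4 vertices, giving width 3; this decomposition certifies tw(G) ≤ 3. For the lower bound, the 4 vertices {0, 1, 2, 3} are pairwise adjacent, and any tree decomposition puts a clique entirely inside one bag — forcing width ≥ 3. Therefore the treewidth is 3.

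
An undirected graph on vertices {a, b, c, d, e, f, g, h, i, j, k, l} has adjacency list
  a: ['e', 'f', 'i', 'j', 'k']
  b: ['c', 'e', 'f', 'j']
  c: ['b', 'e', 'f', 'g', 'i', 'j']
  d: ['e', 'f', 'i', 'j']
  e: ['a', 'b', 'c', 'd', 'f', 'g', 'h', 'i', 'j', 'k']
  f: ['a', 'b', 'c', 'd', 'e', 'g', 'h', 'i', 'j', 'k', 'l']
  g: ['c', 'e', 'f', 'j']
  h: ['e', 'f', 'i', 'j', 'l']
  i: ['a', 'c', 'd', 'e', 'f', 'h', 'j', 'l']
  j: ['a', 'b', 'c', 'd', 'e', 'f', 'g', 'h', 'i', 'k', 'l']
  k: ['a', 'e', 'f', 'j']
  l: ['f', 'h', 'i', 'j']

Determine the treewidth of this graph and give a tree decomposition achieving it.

Treewidth 4.
One optimal decomposition is:
Bags: B1 = {c, e, f, i, j}  B2 = {e, f, h, i, j}  B3 = {d, e, f, i, j}  B4 = {f, h, i, j, l}  B5 = {a, e, f, i, j}  B6 = {c, e, f, g, j}  B7 = {b, c, e, f, j}  B8 = {a, e, f, j, k}
Tree: B1–B2, B2–B3, B2–B4, B2–B5, B1–B6, B6–B7, B5–B8

Every bag has size at most 5, so the width is 5 − 1 = 4 and tw(G) ≤ 4. On the other hand G contains the 5-clique {c, e, f, g, j}. A clique must lie in a single bag of any decomposition, so no decomposition can have width below 4. The upper and lower bounds meet at 4, so that is the treewidth.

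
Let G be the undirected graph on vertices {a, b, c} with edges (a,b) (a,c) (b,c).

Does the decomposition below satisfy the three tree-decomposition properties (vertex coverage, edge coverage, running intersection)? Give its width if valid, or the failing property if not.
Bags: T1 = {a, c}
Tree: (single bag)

A tree decomposition must satisfy three properties: every vertex lies in some bag; for every edge, both endpoints lie together in some bag; and for every vertex, the bags containing it form a connected subtree. Here vertex b appears in no bag, so the decomposition is invalid.

No — vertex b appears in no bag.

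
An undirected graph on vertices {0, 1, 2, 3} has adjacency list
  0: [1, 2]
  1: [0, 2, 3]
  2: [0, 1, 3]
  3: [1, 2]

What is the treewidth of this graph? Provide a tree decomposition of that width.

Treewidth 2.
One optimal decomposition is:
Bags: B1 = {1, 2, 3}  B2 = {0, 1, 2}
Tree: B1–B2

The largest bag has 3 vertices, giving width 2; this decomposition certifies tw(G) ≤ 2. On the other hand G contains the 3-clique {0, 1, 2}. A clique must lie in a single bag of any decomposition, so no decomposition can have width below 2. Hence tw(G) = 2 exactly.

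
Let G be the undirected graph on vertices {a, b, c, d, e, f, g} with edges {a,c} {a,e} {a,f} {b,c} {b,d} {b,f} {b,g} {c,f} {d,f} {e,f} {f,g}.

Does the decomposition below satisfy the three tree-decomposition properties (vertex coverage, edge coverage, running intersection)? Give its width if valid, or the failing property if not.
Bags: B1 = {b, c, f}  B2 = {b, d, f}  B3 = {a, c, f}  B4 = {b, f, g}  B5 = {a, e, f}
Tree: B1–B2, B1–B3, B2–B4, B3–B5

Yes; width 2.

Vertex coverage: the bags together contain {a, b, c, d, e, f, g}, the full vertex set. Edge coverage: each edge of G has both endpoints in at least one bag. Running intersection: for every vertex, the bags containing it form a connected subtree. All three properties hold, so this is a valid tree decomposition of width max|bag| − 1 = 2, and hence tw(G) ≤ 2.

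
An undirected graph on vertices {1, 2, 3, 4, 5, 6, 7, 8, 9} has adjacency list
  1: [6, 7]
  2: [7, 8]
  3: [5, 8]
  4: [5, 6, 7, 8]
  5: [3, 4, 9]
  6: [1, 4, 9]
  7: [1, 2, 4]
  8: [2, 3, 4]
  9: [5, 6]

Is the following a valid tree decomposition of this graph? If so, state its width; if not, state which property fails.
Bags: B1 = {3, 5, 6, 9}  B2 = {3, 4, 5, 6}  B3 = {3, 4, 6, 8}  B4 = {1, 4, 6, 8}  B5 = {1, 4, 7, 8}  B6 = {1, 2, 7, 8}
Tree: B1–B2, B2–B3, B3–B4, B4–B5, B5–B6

Yes; width 3.

Checking the three conditions: (i) the bags cover all of {1, 2, 3, 4, 5, 6, 7, 8, 9}; (ii) for each edge, some bag contains both endpoints; (iii) the bags containing any fixed vertex form a subtree. All hold, so the decomposition is valid with width 4 − 1 = 3.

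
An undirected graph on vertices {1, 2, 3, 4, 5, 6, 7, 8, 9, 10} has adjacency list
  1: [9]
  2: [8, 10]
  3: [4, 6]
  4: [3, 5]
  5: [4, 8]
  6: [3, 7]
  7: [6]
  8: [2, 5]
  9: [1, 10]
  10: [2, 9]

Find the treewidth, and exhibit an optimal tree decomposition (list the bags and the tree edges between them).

Treewidth 1.
One such decomposition:
Bags: B1 = {6, 7}  B2 = {3, 6}  B3 = {3, 4}  B4 = {4, 5}  B5 = {5, 8}  B6 = {2, 8}  B7 = {2, 10}  B8 = {9, 10}  B9 = {1, 9}
Tree: B1–B2, B2–B3, B3–B4, B4–B5, B5–B6, B6–B7, B7–B8, B8–B9

The largest bag has 2 vertices, giving width 1; this decomposition certifies tw(G) ≤ 1. Since G has at least one edge (e.g. 7–6), it is not an edgeless graph, so tw(G) ≥ 1. Therefore the treewidth is 1.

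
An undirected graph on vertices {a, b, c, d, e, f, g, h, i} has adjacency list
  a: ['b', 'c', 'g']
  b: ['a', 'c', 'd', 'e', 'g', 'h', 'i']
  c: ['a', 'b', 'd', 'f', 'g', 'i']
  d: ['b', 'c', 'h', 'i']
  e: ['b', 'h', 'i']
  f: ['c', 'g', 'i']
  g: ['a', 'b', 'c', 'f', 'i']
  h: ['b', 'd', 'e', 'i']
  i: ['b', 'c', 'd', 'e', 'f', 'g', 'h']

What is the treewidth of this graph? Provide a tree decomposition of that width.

The largest bag has 4 vertices, giving width 3; this decomposition certifies tw(G) ≤ 3. For the lower bound, the 4 vertices {c, f, g, i} are pairwise adjacent, and any tree decomposition puts a clique entirely inside one bag — forcing width ≥ 3. Therefore the treewidth is 3.

Treewidth 3.
One optimal decomposition is:
Bags: B1 = {b, d, h, i}  B2 = {b, c, d, i}  B3 = {b, c, g, i}  B4 = {a, b, c, g}  B5 = {b, e, h, i}  B6 = {c, f, g, i}
Tree: B1–B2, B2–B3, B3–B4, B1–B5, B3–B6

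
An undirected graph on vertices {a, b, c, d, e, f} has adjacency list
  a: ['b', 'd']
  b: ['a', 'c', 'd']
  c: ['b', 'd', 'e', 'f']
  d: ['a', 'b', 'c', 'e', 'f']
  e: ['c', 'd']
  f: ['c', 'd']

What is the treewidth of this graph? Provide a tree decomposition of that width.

Every bag has size at most 3, so the width is 3 − 1 = 2 and tw(G) ≤ 2. For the lower bound, the 3 vertices {c, d, e} are pairwise adjacent, and any tree decomposition puts a clique entirely inside one bag — forcing width ≥ 2. The upper and lower bounds meet at 2, so that is the treewidth.

Treewidth 2.
One such decomposition:
Bags: B1 = {b, c, d}  B2 = {c, d, f}  B3 = {c, d, e}  B4 = {a, b, d}
Tree: B1–B2, B2–B3, B1–B4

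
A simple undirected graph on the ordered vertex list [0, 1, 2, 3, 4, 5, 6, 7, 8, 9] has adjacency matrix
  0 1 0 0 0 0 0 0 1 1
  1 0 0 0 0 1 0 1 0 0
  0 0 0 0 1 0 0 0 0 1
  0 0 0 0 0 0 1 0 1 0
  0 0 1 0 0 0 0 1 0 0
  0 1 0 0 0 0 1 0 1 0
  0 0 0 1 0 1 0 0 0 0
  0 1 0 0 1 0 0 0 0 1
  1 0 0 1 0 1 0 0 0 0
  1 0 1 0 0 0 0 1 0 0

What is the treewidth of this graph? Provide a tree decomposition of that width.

Treewidth 2.
One such decomposition:
Bags: B1 = {3, 5, 6}  B2 = {3, 5, 8}  B3 = {1, 5, 8}  B4 = {0, 1, 8}  B5 = {0, 1, 7}  B6 = {0, 7, 9}  B7 = {4, 7, 9}  B8 = {2, 4, 9}
Tree: B1–B2, B2–B3, B3–B4, B4–B5, B5–B6, B6–B7, B7–B8

Each bag holds 3 vertices, so the decomposition has width 2, which upper-bounds the treewidth. The edges 6–3–8–5–6 form a cycle, so G is not a tree and its treewidth is at least 2. The upper and lower bounds meet at 2, so that is the treewidth.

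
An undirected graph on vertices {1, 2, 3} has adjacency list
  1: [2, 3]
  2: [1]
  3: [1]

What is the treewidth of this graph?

A width-1 tree decomposition is:
Bags: B1 = {1, 2}  B2 = {1, 3}
Tree: B1–B2
Each bag holds 2 vertices, so the decomposition has width 1, which upper-bounds the treewidth. Any graph with an edge has treewidth ≥ 1, and G has the edge 2–1. Therefore the treewidth is 1.

1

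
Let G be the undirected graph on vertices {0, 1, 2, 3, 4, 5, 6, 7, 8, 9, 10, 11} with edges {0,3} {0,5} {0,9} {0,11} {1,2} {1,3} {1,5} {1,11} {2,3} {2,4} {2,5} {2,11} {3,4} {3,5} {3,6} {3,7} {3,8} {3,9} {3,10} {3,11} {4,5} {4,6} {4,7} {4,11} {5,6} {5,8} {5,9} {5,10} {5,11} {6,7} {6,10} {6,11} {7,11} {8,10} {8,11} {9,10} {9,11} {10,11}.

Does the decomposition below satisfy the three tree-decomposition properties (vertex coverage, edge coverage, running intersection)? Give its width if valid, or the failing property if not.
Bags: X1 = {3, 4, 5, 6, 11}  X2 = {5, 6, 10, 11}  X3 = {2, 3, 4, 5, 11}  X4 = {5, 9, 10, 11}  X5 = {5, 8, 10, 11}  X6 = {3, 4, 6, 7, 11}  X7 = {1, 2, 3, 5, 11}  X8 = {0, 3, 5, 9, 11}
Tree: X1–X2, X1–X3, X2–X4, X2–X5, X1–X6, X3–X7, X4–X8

No — edge (3,10) lies in no bag.

A tree decomposition must satisfy three properties: every vertex lies in some bag; for every edge, both endpoints lie together in some bag; and for every vertex, the bags containing it form a connected subtree. Here edge (3,10) lies in no bag, so the decomposition is invalid.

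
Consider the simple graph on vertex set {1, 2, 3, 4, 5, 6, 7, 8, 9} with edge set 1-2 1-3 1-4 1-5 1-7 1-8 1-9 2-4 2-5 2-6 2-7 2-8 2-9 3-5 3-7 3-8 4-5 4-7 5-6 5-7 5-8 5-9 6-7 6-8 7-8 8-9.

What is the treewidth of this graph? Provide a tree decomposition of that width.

The largest bag has 5 vertices, giving width 4; this decomposition certifies tw(G) ≤ 4. For the lower bound, the 5 vertices {1, 2, 5, 8, 9} are pairwise adjacent, and any tree decomposition puts a clique entirely inside one bag — forcing width ≥ 4. The upper and lower bounds meet at 4, so that is the treewidth.

Treewidth 4.
One optimal decomposition is:
Bags: B1 = {1, 2, 4, 5, 7}  B2 = {1, 2, 5, 7, 8}  B3 = {2, 5, 6, 7, 8}  B4 = {1, 3, 5, 7, 8}  B5 = {1, 2, 5, 8, 9}
Tree: B1–B2, B2–B3, B2–B4, B2–B5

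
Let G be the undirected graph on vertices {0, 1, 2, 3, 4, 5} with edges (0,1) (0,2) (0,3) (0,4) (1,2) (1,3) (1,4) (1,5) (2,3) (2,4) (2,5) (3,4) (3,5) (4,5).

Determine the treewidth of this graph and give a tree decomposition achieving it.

Every bag has size at most 5, so the width is 5 − 1 = 4 and tw(G) ≤ 4. For the lower bound, the 5 vertices {0, 1, 2, 3, 4} are pairwise adjacent, and any tree decomposition puts a clique entirely inside one bag — forcing width ≥ 4. The upper and lower bounds meet at 4, so that is the treewidth.

Treewidth 4.
One optimal decomposition is:
Bags: B1 = {0, 1, 2, 3, 4}  B2 = {1, 2, 3, 4, 5}
Tree: B1–B2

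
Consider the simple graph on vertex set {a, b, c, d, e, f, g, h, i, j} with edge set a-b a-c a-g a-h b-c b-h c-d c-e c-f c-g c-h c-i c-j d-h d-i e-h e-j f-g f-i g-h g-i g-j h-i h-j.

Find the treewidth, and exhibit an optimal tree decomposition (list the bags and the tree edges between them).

Treewidth 3.
Bags: B1 = {c, g, h, j}  B2 = {c, g, h, i}  B3 = {c, e, h, j}  B4 = {a, c, g, h}  B5 = {c, d, h, i}  B6 = {a, b, c, h}  B7 = {c, f, g, i}
Tree: B1–B2, B1–B3, B2–B4, B2–B5, B4–B6, B2–B7

Each bag holds 4 vertices, so the decomposition has width 3, which upper-bounds the treewidth. For the lower bound, the 4 vertices {c, d, h, i} are pairwise adjacent, and any tree decomposition puts a clique entirely inside one bag — forcing width ≥ 3. The upper and lower bounds meet at 3, so that is the treewidth.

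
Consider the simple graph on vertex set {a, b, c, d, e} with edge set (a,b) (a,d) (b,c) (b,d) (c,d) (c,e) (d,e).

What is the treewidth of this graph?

A width-2 tree decomposition is:
Bags: B1 = {c, d, e}  B2 = {b, c, d}  B3 = {a, b, d}
Tree: B1–B2, B2–B3
Every bag has size at most 3, so the width is 3 − 1 = 2 and tw(G) ≤ 2. On the other hand G contains the 3-clique {c, d, e}. A clique must lie in a single bag of any decomposition, so no decomposition can have width below 2. Combining the bounds, tw(G) = 2.

2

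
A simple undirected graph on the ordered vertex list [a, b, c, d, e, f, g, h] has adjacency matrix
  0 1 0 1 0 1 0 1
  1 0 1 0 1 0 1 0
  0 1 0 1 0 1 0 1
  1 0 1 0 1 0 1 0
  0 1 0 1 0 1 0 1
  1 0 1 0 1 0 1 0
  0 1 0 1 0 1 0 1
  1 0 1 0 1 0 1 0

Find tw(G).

A width-4 tree decomposition is:
Bags: B1 = {b, c, d, f, h}  B2 = {a, b, d, f, h}  B3 = {b, d, f, g, h}  B4 = {b, d, e, f, h}
Tree: B1–B2, B2–B3, B3–B4
The largest bag has 5 vertices, giving width 4; this decomposition certifies tw(G) ≤ 4. For the lower bound: the 5 vertex sets {c,d}, {a,b}, {g,h}, {f}, {e} are disjoint, each induces a connected subgraph, and every pair is joined by at least one edge of G. Contracting each set to a single vertex therefore yields K_{5} as a minor, and since treewidth is minor-monotone, tw(G) ≥ tw(K_{5}) = 4. Combining the bounds, tw(G) = 4.

4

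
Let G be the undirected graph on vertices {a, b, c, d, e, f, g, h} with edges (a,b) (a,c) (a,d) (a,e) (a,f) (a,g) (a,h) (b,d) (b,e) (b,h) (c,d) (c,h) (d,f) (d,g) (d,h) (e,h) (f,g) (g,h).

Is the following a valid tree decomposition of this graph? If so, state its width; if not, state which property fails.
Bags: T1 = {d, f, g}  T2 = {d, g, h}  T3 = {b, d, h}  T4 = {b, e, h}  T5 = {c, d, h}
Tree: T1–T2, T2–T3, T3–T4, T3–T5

A tree decomposition must satisfy three properties: every vertex lies in some bag; for every edge, both endpoints lie together in some bag; and for every vertex, the bags containing it form a connected subtree. Here vertex a appears in no bag, so the decomposition is invalid.

No — vertex a appears in no bag.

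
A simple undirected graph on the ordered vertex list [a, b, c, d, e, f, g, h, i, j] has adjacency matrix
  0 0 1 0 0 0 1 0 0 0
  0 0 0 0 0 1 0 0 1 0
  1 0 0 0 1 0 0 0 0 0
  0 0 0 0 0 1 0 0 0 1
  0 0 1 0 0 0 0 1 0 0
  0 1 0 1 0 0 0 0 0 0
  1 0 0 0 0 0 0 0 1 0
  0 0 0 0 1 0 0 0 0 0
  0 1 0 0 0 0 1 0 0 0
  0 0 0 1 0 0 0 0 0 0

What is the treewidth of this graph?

A width-1 tree decomposition is:
Bags: B1 = {e, h}  B2 = {c, e}  B3 = {a, c}  B4 = {a, g}  B5 = {g, i}  B6 = {b, i}  B7 = {b, f}  B8 = {d, f}  B9 = {d, j}
Tree: B1–B2, B2–B3, B3–B4, B4–B5, B5–B6, B6–B7, B7–B8, B8–B9
Every bag has size at most 2, so the width is 2 − 1 = 1 and tw(G) ≤ 1. G has an edge, so its treewidth is at least 1. The upper and lower bounds meet at 1, so that is the treewidth.

1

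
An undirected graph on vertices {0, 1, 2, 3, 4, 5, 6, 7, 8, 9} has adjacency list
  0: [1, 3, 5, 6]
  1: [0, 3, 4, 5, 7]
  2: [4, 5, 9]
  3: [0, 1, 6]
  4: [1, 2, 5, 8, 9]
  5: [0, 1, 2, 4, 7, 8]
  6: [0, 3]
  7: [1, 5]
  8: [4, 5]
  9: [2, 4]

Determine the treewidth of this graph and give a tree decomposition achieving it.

Treewidth 2.
One such decomposition:
Bags: B1 = {1, 5, 7}  B2 = {0, 1, 5}  B3 = {1, 4, 5}  B4 = {4, 5, 8}  B5 = {0, 1, 3}  B6 = {2, 4, 5}  B7 = {2, 4, 9}  B8 = {0, 3, 6}
Tree: B1–B2, B2–B3, B3–B4, B2–B5, B3–B6, B6–B7, B5–B8

Each bag holds 3 vertices, so the decomposition has width 2, which upper-bounds the treewidth. For the lower bound, the 3 vertices {2, 4, 9} are pairwise adjacent, and any tree decomposition puts a clique entirely inside one bag — forcing width ≥ 2. Therefore the treewidth is 2.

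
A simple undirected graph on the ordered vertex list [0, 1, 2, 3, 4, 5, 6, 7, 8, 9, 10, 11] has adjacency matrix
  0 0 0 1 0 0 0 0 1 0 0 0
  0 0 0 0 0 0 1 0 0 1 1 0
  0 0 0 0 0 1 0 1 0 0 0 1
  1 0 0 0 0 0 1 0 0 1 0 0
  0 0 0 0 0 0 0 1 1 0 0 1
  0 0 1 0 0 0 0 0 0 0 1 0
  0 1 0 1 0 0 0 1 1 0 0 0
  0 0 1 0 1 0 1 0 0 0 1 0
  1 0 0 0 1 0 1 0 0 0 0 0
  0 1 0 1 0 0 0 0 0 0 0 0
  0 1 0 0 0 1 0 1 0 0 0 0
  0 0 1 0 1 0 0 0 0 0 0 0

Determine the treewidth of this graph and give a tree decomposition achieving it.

Treewidth 3.
Bags: B1 = {0, 1, 3, 9}  B2 = {0, 1, 3, 6}  B3 = {0, 1, 6, 8}  B4 = {1, 6, 8, 10}  B5 = {6, 7, 8, 10}  B6 = {4, 7, 8, 10}  B7 = {4, 5, 7, 10}  B8 = {2, 4, 5, 7}  B9 = {2, 4, 5, 11}
Tree: B1–B2, B2–B3, B3–B4, B4–B5, B5–B6, B6–B7, B7–B8, B8–B9

The largest bag has 4 vertices, giving width 3; this decomposition certifies tw(G) ≤ 3. For the lower bound: the 4 vertex sets {0,3,9}, {1}, {6}, {4,7,8,10} are disjoint, each induces a connected subgraph, and every pair is joined by at least one edge of G. Contracting each set to a single vertex therefore yields K_{4} as a minor, and since treewidth is minor-monotone, tw(G) ≥ tw(K_{4}) = 3. Combining the bounds, tw(G) = 3.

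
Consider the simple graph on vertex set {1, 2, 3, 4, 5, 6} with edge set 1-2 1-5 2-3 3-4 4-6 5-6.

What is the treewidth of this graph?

2

A width-2 tree decomposition is:
Bags: B1 = {1, 5, 6}  B2 = {1, 2, 6}  B3 = {2, 3, 6}  B4 = {3, 4, 6}
Tree: B1–B2, B2–B3, B3–B4
The largest bag has 3 vertices, giving width 2; this decomposition certifies tw(G) ≤ 2. The edges 6–5–1–2–3–4–6 form a cycle, so G is not a tree and its treewidth is at least 2. The upper and lower bounds meet at 2, so that is the treewidth.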